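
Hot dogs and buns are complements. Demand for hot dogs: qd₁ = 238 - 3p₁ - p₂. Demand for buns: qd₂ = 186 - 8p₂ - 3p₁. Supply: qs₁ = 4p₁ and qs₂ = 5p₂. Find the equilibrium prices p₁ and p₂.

p₁ = 727/22, p₂ = 147/22

Market 1: 238 - 3p₁ - p₂ = 4p₁ → 7p₁ + p₂ = 238.
Market 2: 13p₂ + 3p₁ = 186.
Eliminating p₂: 13×(1) − 1×(2) gives 88p₁ = 2908, so p₁ = 727/22.
Back-substitute into (2): p₂ = (186 − 3×727/22) / 13 = 147/22.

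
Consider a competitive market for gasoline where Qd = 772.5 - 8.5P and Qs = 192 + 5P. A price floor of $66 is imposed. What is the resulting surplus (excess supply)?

Equilibrium price would be P* = 43, so the floor at 66 binds.
At P = 66: Qd = 211.5, Qs = 522.
Surplus = 522 − 211.5 = 310.5.

Surplus = 310.5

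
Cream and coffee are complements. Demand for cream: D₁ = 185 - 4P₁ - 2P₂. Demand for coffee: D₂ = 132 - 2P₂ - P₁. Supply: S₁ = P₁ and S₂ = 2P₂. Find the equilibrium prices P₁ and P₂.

P₁ = 238/9, P₂ = 475/18

Market 1: 185 - 4P₁ - 2P₂ = P₁ → 5P₁ + 2P₂ = 185.
Market 2: 4P₂ + P₁ = 132.
Eliminating P₂: 4×(1) − 2×(2) gives 18P₁ = 476, so P₁ = 238/9.
Back-substitute into (2): P₂ = (132 − 1×238/9) / 4 = 475/18.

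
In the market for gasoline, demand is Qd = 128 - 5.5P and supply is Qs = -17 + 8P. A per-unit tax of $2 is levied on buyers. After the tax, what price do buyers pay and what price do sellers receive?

Buyers pay 322/27, sellers receive 268/27

Pre-tax equilibrium: P* = 290/27, Q* = 1861/27.
Tax on buyers shifts demand to Qd = 128 − 5.5(P + 2) = 117 - 5.5P.
117 - 5.5P = -17 + 8P gives seller price Ps = 268/27; buyers pay Pb = 268/27 + 2 = 322/27.
New quantity: Q = 128 − 5.5(322/27) = 1685/27.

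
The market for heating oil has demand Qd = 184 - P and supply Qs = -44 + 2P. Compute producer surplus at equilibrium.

Equilibrium: 184 - P = -44 + 2P gives P* = 76, Q* = 108.
Supply starts at P = 22 (where Qs = 0).
PS = ½(76 − 22)(108) = 2916.

Producer surplus = 2916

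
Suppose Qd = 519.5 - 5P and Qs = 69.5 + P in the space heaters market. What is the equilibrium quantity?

Set Qd = Qs: 519.5 - 5P = 69.5 + P.
450 = 6P, so P* = 75.
Q* = 519.5 − 5(75) = 144.5.

Q* = 144.5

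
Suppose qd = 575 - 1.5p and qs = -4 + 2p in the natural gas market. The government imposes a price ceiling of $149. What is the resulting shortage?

Shortage = 57.5

Equilibrium price would be p* = 1158/7, so the ceiling at 149 binds.
At p = 149: qd = 575 − 1.5(149) = 351.5, qs = -4 + 2(149) = 294.
Shortage = 351.5 − 294 = 57.5.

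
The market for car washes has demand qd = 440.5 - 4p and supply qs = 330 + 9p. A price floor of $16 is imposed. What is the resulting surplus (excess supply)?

Equilibrium price would be p* = 8.5, so the floor at 16 binds.
At p = 16: qd = 376.5, qs = 474.
Surplus = 474 − 376.5 = 97.5.

Surplus = 97.5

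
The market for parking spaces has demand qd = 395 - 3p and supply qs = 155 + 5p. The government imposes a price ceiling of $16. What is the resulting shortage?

Equilibrium price would be p* = 30, so the ceiling at 16 binds.
At p = 16: qd = 395 − 3(16) = 347, qs = 155 + 5(16) = 235.
Shortage = 347 − 235 = 112.

Shortage = 112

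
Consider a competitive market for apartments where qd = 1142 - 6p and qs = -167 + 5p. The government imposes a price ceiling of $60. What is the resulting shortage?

Equilibrium price would be p* = 119, so the ceiling at 60 binds.
At p = 60: qd = 1142 − 6(60) = 782, qs = -167 + 5(60) = 133.
Shortage = 782 − 133 = 649.

Shortage = 649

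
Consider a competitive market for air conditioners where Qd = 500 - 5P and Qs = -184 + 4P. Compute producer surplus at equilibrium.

Equilibrium: 500 - 5P = -184 + 4P gives P* = 76, Q* = 120.
Supply starts at P = 46 (where Qs = 0).
PS = ½(76 − 46)(120) = 1800.

Producer surplus = 1800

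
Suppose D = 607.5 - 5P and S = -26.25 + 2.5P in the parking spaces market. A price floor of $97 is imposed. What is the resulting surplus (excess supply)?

Equilibrium price would be P* = 84.5, so the floor at 97 binds.
At P = 97: D = 122.5, S = 216.25.
Surplus = 216.25 − 122.5 = 93.75.

Surplus = 93.75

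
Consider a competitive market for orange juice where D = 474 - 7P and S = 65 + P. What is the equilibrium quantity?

Set D = S: 474 - 7P = 65 + P.
409 = 8P, so P* = 51.125.
Q* = 474 − 7(51.125) = 116.125.

Q* = 116.125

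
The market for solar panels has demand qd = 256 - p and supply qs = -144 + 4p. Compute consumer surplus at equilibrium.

Equilibrium: 256 - p = -144 + 4p gives p* = 80, q* = 176.
Demand choke price (qd = 0): p = 256.
CS = ½(256 − 80)(176) = 15488.

Consumer surplus = 15488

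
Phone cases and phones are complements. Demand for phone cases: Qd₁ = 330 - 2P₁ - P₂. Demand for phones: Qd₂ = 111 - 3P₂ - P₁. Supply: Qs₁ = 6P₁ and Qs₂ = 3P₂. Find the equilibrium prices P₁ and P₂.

Market 1: 330 - 2P₁ - P₂ = 6P₁ → 8P₁ + P₂ = 330.
Market 2: 6P₂ + P₁ = 111.
Eliminating P₂: 6×(1) − 1×(2) gives 47P₁ = 1869, so P₁ = 1869/47.
Back-substitute into (2): P₂ = (111 − 1×1869/47) / 6 = 558/47.

P₁ = 1869/47, P₂ = 558/47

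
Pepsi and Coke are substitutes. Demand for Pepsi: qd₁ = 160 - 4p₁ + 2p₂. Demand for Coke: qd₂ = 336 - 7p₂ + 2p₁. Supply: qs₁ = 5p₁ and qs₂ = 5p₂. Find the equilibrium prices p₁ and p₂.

p₁ = 324/13, p₂ = 418/13

Market 1: 160 - 4p₁ + 2p₂ = 5p₁ → 9p₁ - 2p₂ = 160.
Market 2: 12p₂ - 2p₁ = 336.
Eliminating p₂: 12×(1) + 2×(2) gives 104p₁ = 2592, so p₁ = 324/13.
Back-substitute into (2): p₂ = (336 + 2×324/13) / 12 = 418/13.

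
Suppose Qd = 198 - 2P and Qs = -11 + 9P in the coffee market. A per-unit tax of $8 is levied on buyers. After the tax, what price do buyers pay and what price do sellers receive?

Pre-tax equilibrium: P* = 19, Q* = 160.
Tax on buyers shifts demand to Qd = 198 − 2(P + 8) = 182 - 2P.
182 - 2P = -11 + 9P gives seller price Ps = 193/11; buyers pay Pb = 193/11 + 8 = 281/11.
New quantity: Q = 198 − 2(281/11) = 1616/11.

Buyers pay 281/11, sellers receive 193/11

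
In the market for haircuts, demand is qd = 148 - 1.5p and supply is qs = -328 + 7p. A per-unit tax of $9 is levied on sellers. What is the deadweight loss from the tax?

Deadweight loss = 1701/34

Pre-tax equilibrium: p* = 56, q* = 64.
Tax on sellers shifts supply to qs = -328 + 7(p − 9) = -391 + 7p.
148 - 1.5p = -391 + 7p gives buyer price pb = 1078/17; sellers receive ps = 1078/17 − 9 = 925/17.
New quantity: q = 148 − 1.5(1078/17) = 899/17.
DWL = ½ × 9 × (64 − 899/17) = 1701/34.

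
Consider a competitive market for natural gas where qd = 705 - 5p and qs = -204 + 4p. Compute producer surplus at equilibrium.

Equilibrium: 705 - 5p = -204 + 4p gives p* = 101, q* = 200.
Supply starts at p = 51 (where qs = 0).
PS = ½(101 − 51)(200) = 5000.

Producer surplus = 5000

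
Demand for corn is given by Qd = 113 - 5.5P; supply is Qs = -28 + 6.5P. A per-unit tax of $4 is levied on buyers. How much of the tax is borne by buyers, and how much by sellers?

Buyers bear 13/6, sellers bear 11/6

Pre-tax equilibrium: P* = 11.75, Q* = 48.375.
Tax on buyers shifts demand to Qd = 113 − 5.5(P + 4) = 91 - 5.5P.
91 - 5.5P = -28 + 6.5P gives seller price Ps = 119/12; buyers pay Pb = 119/12 + 4 = 167/12.
New quantity: Q = 113 − 5.5(167/12) = 875/24.
Buyer burden = 167/12 − 11.75 = 13/6; seller burden = 11.75 − 119/12 = 11/6.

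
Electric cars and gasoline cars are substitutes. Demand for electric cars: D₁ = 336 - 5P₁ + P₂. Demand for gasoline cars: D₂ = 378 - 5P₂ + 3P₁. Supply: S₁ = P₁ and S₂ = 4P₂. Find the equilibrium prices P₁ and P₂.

P₁ = 1134/17, P₂ = 1092/17

Market 1: 336 - 5P₁ + P₂ = P₁ → 6P₁ - P₂ = 336.
Market 2: 9P₂ - 3P₁ = 378.
Eliminating P₂: 9×(1) + 1×(2) gives 51P₁ = 3402, so P₁ = 1134/17.
Back-substitute into (2): P₂ = (378 + 3×1134/17) / 9 = 1092/17.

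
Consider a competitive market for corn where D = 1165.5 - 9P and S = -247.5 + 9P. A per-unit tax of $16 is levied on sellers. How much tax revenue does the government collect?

Tax revenue = 6192

Pre-tax equilibrium: P* = 78.5, Q* = 459.
Tax on sellers shifts supply to S = -247.5 + 9(P − 16) = -391.5 + 9P.
1165.5 - 9P = -391.5 + 9P gives buyer price Pb = 86.5; sellers receive Ps = 86.5 − 16 = 70.5.
New quantity: Q = 1165.5 − 9(86.5) = 387.
Revenue = 16 × 387 = 6192.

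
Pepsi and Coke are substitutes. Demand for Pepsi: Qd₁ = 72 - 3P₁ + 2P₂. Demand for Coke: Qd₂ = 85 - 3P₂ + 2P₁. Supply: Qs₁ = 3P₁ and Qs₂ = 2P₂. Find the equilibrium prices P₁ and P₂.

P₁ = 265/13, P₂ = 327/13

Market 1: 72 - 3P₁ + 2P₂ = 3P₁ → 6P₁ - 2P₂ = 72.
Market 2: 5P₂ - 2P₁ = 85.
Eliminating P₂: 5×(1) + 2×(2) gives 26P₁ = 530, so P₁ = 265/13.
Back-substitute into (2): P₂ = (85 + 2×265/13) / 5 = 327/13.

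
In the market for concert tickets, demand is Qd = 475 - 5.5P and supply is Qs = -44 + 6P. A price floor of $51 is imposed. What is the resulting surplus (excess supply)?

Equilibrium price would be P* = 1038/23, so the floor at 51 binds.
At P = 51: Qd = 194.5, Qs = 262.
Surplus = 262 − 194.5 = 67.5.

Surplus = 67.5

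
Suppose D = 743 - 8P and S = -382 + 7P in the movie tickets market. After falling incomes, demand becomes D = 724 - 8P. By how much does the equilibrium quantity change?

ΔQ = -133/15

Original equilibrium: P* = 75, Q* = 143.
New equilibrium: 724 - 8P = -382 + 7P, so 1106 = 15P and P' = 1106/15; Q' = 724 − 8(1106/15) = 2012/15.
Change in quantity: 2012/15 − 143 = -133/15.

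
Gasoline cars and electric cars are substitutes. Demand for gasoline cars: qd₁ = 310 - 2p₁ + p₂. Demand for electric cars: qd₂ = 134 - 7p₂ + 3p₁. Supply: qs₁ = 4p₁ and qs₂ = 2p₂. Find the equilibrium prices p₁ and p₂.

Market 1: 310 - 2p₁ + p₂ = 4p₁ → 6p₁ - p₂ = 310.
Market 2: 9p₂ - 3p₁ = 134.
Eliminating p₂: 9×(1) + 1×(2) gives 51p₁ = 2924, so p₁ = 172/3.
Back-substitute into (2): p₂ = (134 + 3×172/3) / 9 = 34.

p₁ = 172/3, p₂ = 34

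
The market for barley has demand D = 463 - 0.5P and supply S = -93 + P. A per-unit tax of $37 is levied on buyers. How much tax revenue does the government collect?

Pre-tax equilibrium: P* = 1112/3, Q* = 833/3.
Tax on buyers shifts demand to D = 463 − 0.5(P + 37) = 444.5 - 0.5P.
444.5 - 0.5P = -93 + P gives seller price Ps = 1075/3; buyers pay Pb = 1075/3 + 37 = 1186/3.
New quantity: Q = 463 − 0.5(1186/3) = 796/3.
Revenue = 37 × 796/3 = 29452/3.

Tax revenue = 29452/3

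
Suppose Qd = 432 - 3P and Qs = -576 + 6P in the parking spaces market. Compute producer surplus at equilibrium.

Producer surplus = 768

Equilibrium: 432 - 3P = -576 + 6P gives P* = 112, Q* = 96.
Supply starts at P = 96 (where Qs = 0).
PS = ½(112 − 96)(96) = 768.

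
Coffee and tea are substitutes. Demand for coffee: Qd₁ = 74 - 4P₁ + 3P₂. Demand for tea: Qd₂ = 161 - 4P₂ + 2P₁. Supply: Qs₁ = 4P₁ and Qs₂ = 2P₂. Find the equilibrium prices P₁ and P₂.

P₁ = 309/14, P₂ = 718/21

Market 1: 74 - 4P₁ + 3P₂ = 4P₁ → 8P₁ - 3P₂ = 74.
Market 2: 6P₂ - 2P₁ = 161.
Eliminating P₂: 6×(1) + 3×(2) gives 42P₁ = 927, so P₁ = 309/14.
Back-substitute into (2): P₂ = (161 + 2×309/14) / 6 = 718/21.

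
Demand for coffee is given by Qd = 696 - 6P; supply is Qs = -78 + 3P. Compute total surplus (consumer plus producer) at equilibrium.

Total surplus = 8100

Equilibrium: 696 - 6P = -78 + 3P gives P* = 86, Q* = 180.
Demand choke price: P = 116; supply starts at P = 26.
CS = ½(116 − 86)(180) = 2700; PS = ½(86 − 26)(180) = 5400.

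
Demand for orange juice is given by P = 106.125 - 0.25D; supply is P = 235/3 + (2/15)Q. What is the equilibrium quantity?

Set the two price expressions equal: 106.125 - 0.25Q = 235/3 + (2/15)Q.
667/24 = (23/60)Q, so Q* = 72.5.
P* = 106.125 − (0.25)(72.5) = 88.

Q* = 72.5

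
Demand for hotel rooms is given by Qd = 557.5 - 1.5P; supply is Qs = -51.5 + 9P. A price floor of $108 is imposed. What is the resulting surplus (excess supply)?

Equilibrium price would be P* = 58, so the floor at 108 binds.
At P = 108: Qd = 395.5, Qs = 920.5.
Surplus = 920.5 − 395.5 = 525.

Surplus = 525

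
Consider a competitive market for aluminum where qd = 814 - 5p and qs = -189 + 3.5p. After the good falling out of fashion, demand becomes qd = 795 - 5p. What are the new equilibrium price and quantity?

p' = 1968/17, q' = 3675/17

Original equilibrium: p* = 118, q* = 224.
New equilibrium: 795 - 5p = -189 + 3.5p, so 984 = 8.5p and p' = 1968/17; q' = 795 − 5(1968/17) = 3675/17.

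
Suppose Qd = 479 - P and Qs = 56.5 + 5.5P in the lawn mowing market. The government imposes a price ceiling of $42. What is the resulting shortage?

Equilibrium price would be P* = 65, so the ceiling at 42 binds.
At P = 42: Qd = 479 − 1(42) = 437, Qs = 56.5 + 5.5(42) = 287.5.
Shortage = 437 − 287.5 = 149.5.

Shortage = 149.5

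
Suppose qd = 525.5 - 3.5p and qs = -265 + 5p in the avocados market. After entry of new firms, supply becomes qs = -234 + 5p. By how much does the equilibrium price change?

Original equilibrium: p* = 93, q* = 200.
New equilibrium: 525.5 - 3.5p = -234 + 5p, so 759.5 = 8.5p and p' = 1519/17; q' = 525.5 − 3.5(1519/17) = 3617/17.
Change in price: 1519/17 − 93 = -62/17.

Δp = -62/17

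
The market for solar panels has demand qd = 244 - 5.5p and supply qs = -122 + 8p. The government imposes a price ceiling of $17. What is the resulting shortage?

Shortage = 136.5

Equilibrium price would be p* = 244/9, so the ceiling at 17 binds.
At p = 17: qd = 244 − 5.5(17) = 150.5, qs = -122 + 8(17) = 14.
Shortage = 150.5 − 14 = 136.5.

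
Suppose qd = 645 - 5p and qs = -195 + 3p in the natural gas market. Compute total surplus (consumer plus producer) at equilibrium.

Total surplus = 3840

Equilibrium: 645 - 5p = -195 + 3p gives p* = 105, q* = 120.
Demand choke price: p = 129; supply starts at p = 65.
CS = ½(129 − 105)(120) = 1440; PS = ½(105 − 65)(120) = 2400.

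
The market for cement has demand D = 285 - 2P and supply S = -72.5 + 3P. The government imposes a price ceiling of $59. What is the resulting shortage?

Equilibrium price would be P* = 71.5, so the ceiling at 59 binds.
At P = 59: D = 285 − 2(59) = 167, S = -72.5 + 3(59) = 104.5.
Shortage = 167 − 104.5 = 62.5.

Shortage = 62.5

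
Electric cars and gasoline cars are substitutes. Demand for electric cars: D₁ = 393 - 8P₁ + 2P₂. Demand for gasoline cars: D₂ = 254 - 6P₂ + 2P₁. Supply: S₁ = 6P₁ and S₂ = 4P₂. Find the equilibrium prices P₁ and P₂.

Market 1: 393 - 8P₁ + 2P₂ = 6P₁ → 14P₁ - 2P₂ = 393.
Market 2: 10P₂ - 2P₁ = 254.
Eliminating P₂: 10×(1) + 2×(2) gives 136P₁ = 4438, so P₁ = 2219/68.
Back-substitute into (2): P₂ = (254 + 2×2219/68) / 10 = 2171/68.

P₁ = 2219/68, P₂ = 2171/68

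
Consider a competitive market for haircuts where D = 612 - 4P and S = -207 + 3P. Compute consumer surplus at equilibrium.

Consumer surplus = 2592

Equilibrium: 612 - 4P = -207 + 3P gives P* = 117, Q* = 144.
Demand choke price (D = 0): P = 153.
CS = ½(153 − 117)(144) = 2592.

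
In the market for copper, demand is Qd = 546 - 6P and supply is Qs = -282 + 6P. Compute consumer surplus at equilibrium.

Equilibrium: 546 - 6P = -282 + 6P gives P* = 69, Q* = 132.
Demand choke price (Qd = 0): P = 91.
CS = ½(91 − 69)(132) = 1452.

Consumer surplus = 1452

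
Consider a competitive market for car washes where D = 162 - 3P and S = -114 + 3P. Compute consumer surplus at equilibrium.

Equilibrium: 162 - 3P = -114 + 3P gives P* = 46, Q* = 24.
Demand choke price (D = 0): P = 54.
CS = ½(54 − 46)(24) = 96.

Consumer surplus = 96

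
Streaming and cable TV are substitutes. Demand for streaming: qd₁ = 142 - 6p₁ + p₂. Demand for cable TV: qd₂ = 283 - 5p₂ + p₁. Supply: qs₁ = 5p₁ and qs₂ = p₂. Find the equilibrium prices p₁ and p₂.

Market 1: 142 - 6p₁ + p₂ = 5p₁ → 11p₁ - p₂ = 142.
Market 2: 6p₂ - p₁ = 283.
Eliminating p₂: 6×(1) + 1×(2) gives 65p₁ = 1135, so p₁ = 227/13.
Back-substitute into (2): p₂ = (283 + 1×227/13) / 6 = 651/13.

p₁ = 227/13, p₂ = 651/13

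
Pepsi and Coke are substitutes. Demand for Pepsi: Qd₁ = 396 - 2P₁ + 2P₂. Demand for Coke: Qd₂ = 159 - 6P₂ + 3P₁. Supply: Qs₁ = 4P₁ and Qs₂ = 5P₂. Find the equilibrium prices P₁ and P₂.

Market 1: 396 - 2P₁ + 2P₂ = 4P₁ → 6P₁ - 2P₂ = 396.
Market 2: 11P₂ - 3P₁ = 159.
Eliminating P₂: 11×(1) + 2×(2) gives 60P₁ = 4674, so P₁ = 77.9.
Back-substitute into (2): P₂ = (159 + 3×77.9) / 11 = 35.7.

P₁ = 77.9, P₂ = 35.7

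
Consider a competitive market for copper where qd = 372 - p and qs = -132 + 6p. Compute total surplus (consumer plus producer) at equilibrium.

Total surplus = 52500

Equilibrium: 372 - p = -132 + 6p gives p* = 72, q* = 300.
Demand choke price: p = 372; supply starts at p = 22.
CS = ½(372 − 72)(300) = 45000; PS = ½(72 − 22)(300) = 7500.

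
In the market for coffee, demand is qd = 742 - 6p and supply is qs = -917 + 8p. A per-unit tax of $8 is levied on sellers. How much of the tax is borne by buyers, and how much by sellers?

Buyers bear 32/7, sellers bear 24/7

Pre-tax equilibrium: p* = 118.5, q* = 31.
Tax on sellers shifts supply to qs = -917 + 8(p − 8) = -981 + 8p.
742 - 6p = -981 + 8p gives buyer price pb = 1723/14; sellers receive ps = 1723/14 − 8 = 1611/14.
New quantity: q = 742 − 6(1723/14) = 25/7.
Buyer burden = 1723/14 − 118.5 = 32/7; seller burden = 118.5 − 1611/14 = 24/7.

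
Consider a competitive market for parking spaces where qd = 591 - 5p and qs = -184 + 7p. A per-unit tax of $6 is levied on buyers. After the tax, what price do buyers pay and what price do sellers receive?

Pre-tax equilibrium: p* = 775/12, q* = 3217/12.
Tax on buyers shifts demand to qd = 591 − 5(p + 6) = 561 - 5p.
561 - 5p = -184 + 7p gives seller price ps = 745/12; buyers pay pb = 745/12 + 6 = 817/12.
New quantity: q = 591 − 5(817/12) = 3007/12.

Buyers pay 817/12, sellers receive 745/12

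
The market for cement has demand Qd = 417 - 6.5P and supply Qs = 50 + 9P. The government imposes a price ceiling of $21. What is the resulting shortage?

Equilibrium price would be P* = 734/31, so the ceiling at 21 binds.
At P = 21: Qd = 417 − 6.5(21) = 280.5, Qs = 50 + 9(21) = 239.
Shortage = 280.5 − 239 = 41.5.

Shortage = 41.5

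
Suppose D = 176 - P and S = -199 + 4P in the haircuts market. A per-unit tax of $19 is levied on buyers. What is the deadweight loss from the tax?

Pre-tax equilibrium: P* = 75, Q* = 101.
Tax on buyers shifts demand to D = 176 − 1(P + 19) = 157 - P.
157 - P = -199 + 4P gives seller price Ps = 71.2; buyers pay Pb = 71.2 + 19 = 90.2.
New quantity: Q = 176 − 1(90.2) = 85.8.
DWL = ½ × 19 × (101 − 85.8) = 144.4.

Deadweight loss = 144.4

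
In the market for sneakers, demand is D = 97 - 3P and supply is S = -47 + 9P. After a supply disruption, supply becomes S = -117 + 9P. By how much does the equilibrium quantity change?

Original equilibrium: P* = 12, Q* = 61.
New equilibrium: 97 - 3P = -117 + 9P, so 214 = 12P and P' = 107/6; Q' = 97 − 3(107/6) = 43.5.
Change in quantity: 43.5 − 61 = -17.5.

ΔQ = -17.5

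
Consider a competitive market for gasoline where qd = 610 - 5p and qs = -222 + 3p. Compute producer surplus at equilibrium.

Producer surplus = 1350

Equilibrium: 610 - 5p = -222 + 3p gives p* = 104, q* = 90.
Supply starts at p = 74 (where qs = 0).
PS = ½(104 − 74)(90) = 1350.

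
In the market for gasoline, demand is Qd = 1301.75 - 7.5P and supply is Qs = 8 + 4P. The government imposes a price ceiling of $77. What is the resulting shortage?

Shortage = 408.25

Equilibrium price would be P* = 112.5, so the ceiling at 77 binds.
At P = 77: Qd = 1301.75 − 7.5(77) = 724.25, Qs = 8 + 4(77) = 316.
Shortage = 724.25 − 316 = 408.25.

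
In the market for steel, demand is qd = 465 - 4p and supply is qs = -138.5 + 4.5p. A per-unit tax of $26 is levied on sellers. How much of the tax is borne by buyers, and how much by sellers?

Buyers bear 234/17, sellers bear 208/17

Pre-tax equilibrium: p* = 71, q* = 181.
Tax on sellers shifts supply to qs = -138.5 + 4.5(p − 26) = -255.5 + 4.5p.
465 - 4p = -255.5 + 4.5p gives buyer price pb = 1441/17; sellers receive ps = 1441/17 − 26 = 999/17.
New quantity: q = 465 − 4(1441/17) = 2141/17.
Buyer burden = 1441/17 − 71 = 234/17; seller burden = 71 − 999/17 = 208/17.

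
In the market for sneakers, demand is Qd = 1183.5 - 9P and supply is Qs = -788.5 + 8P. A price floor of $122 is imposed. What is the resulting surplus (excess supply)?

Surplus = 102

Equilibrium price would be P* = 116, so the floor at 122 binds.
At P = 122: Qd = 85.5, Qs = 187.5.
Surplus = 187.5 − 85.5 = 102.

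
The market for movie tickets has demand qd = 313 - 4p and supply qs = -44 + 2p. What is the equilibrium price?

p* = 59.5

Set qd = qs: 313 - 4p = -44 + 2p.
357 = 6p, so p* = 59.5.
q* = 313 − 4(59.5) = 75.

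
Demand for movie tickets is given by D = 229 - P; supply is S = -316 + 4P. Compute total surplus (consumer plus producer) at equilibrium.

Equilibrium: 229 - P = -316 + 4P gives P* = 109, Q* = 120.
Demand choke price: P = 229; supply starts at P = 79.
CS = ½(229 − 109)(120) = 7200; PS = ½(109 − 79)(120) = 1800.

Total surplus = 9000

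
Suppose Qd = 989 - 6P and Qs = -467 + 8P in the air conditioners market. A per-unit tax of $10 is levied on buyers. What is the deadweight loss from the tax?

Deadweight loss = 1200/7

Pre-tax equilibrium: P* = 104, Q* = 365.
Tax on buyers shifts demand to Qd = 989 − 6(P + 10) = 929 - 6P.
929 - 6P = -467 + 8P gives seller price Ps = 698/7; buyers pay Pb = 698/7 + 10 = 768/7.
New quantity: Q = 989 − 6(768/7) = 2315/7.
DWL = ½ × 10 × (365 − 2315/7) = 1200/7.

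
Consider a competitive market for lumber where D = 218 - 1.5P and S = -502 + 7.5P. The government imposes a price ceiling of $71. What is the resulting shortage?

Equilibrium price would be P* = 80, so the ceiling at 71 binds.
At P = 71: D = 218 − 1.5(71) = 111.5, S = -502 + 7.5(71) = 30.5.
Shortage = 111.5 − 30.5 = 81.

Shortage = 81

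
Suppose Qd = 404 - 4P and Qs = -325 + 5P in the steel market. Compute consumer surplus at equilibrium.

Consumer surplus = 800

Equilibrium: 404 - 4P = -325 + 5P gives P* = 81, Q* = 80.
Demand choke price (Qd = 0): P = 101.
CS = ½(101 − 81)(80) = 800.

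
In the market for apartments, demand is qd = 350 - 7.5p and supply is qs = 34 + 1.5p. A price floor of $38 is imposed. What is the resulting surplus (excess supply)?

Surplus = 26

Equilibrium price would be p* = 316/9, so the floor at 38 binds.
At p = 38: qd = 65, qs = 91.
Surplus = 91 − 65 = 26.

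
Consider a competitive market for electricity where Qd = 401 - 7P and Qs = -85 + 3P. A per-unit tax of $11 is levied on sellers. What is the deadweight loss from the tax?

Deadweight loss = 127.05

Pre-tax equilibrium: P* = 48.6, Q* = 60.8.
Tax on sellers shifts supply to Qs = -85 + 3(P − 11) = -118 + 3P.
401 - 7P = -118 + 3P gives buyer price Pb = 51.9; sellers receive Ps = 51.9 − 11 = 40.9.
New quantity: Q = 401 − 7(51.9) = 37.7.
DWL = ½ × 11 × (60.8 − 37.7) = 127.05.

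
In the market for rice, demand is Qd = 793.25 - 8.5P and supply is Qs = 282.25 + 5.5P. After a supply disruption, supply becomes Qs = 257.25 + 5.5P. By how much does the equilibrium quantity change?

Original equilibrium: P* = 36.5, Q* = 483.
New equilibrium: 793.25 - 8.5P = 257.25 + 5.5P, so 536 = 14P and P' = 268/7; Q' = 793.25 − 8.5(268/7) = 13099/28.
Change in quantity: 13099/28 − 483 = -425/28.

ΔQ = -425/28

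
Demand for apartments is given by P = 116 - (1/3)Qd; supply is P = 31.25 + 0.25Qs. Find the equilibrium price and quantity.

Set the two price expressions equal: 116 - (1/3)Q = 31.25 + 0.25Q.
84.75 = (7/12)Q, so Q* = 1017/7.
P* = 116 − (1/3)(1017/7) = 473/7.

P* = 473/7, Q* = 1017/7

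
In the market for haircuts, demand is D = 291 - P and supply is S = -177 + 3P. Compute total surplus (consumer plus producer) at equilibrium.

Total surplus = 20184

Equilibrium: 291 - P = -177 + 3P gives P* = 117, Q* = 174.
Demand choke price: P = 291; supply starts at P = 59.
CS = ½(291 − 117)(174) = 15138; PS = ½(117 − 59)(174) = 5046.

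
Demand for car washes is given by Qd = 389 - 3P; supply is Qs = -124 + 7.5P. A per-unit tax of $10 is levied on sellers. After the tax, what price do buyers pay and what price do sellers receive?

Pre-tax equilibrium: P* = 342/7, Q* = 1697/7.
Tax on sellers shifts supply to Qs = -124 + 7.5(P − 10) = -199 + 7.5P.
389 - 3P = -199 + 7.5P gives buyer price Pb = 56; sellers receive Ps = 56 − 10 = 46.
New quantity: Q = 389 − 3(56) = 221.

Buyers pay $56, sellers receive $46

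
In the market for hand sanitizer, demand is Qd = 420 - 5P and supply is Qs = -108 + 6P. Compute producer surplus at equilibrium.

Producer surplus = 2700

Equilibrium: 420 - 5P = -108 + 6P gives P* = 48, Q* = 180.
Supply starts at P = 18 (where Qs = 0).
PS = ½(48 − 18)(180) = 2700.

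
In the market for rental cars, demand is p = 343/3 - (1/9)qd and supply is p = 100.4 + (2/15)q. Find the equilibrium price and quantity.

Set the two price expressions equal: 343/3 - (1/9)q = 100.4 + (2/15)q.
209/15 = (11/45)q, so q* = 57.
p* = 343/3 − (1/9)(57) = 108.

p* = 108, q* = 57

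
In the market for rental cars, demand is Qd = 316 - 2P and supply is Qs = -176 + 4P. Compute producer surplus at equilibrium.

Equilibrium: 316 - 2P = -176 + 4P gives P* = 82, Q* = 152.
Supply starts at P = 44 (where Qs = 0).
PS = ½(82 − 44)(152) = 2888.

Producer surplus = 2888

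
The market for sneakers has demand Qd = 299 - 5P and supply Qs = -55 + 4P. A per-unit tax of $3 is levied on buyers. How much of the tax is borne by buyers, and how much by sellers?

Buyers bear 4/3, sellers bear 5/3

Pre-tax equilibrium: P* = 118/3, Q* = 307/3.
Tax on buyers shifts demand to Qd = 299 − 5(P + 3) = 284 - 5P.
284 - 5P = -55 + 4P gives seller price Ps = 113/3; buyers pay Pb = 113/3 + 3 = 122/3.
New quantity: Q = 299 − 5(122/3) = 287/3.
Buyer burden = 122/3 − 118/3 = 4/3; seller burden = 118/3 − 113/3 = 5/3.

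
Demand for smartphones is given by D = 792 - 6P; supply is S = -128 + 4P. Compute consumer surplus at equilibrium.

Consumer surplus = 4800

Equilibrium: 792 - 6P = -128 + 4P gives P* = 92, Q* = 240.
Demand choke price (D = 0): P = 132.
CS = ½(132 − 92)(240) = 4800.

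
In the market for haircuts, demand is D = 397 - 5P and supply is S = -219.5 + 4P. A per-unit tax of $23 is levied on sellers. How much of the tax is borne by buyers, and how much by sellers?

Pre-tax equilibrium: P* = 68.5, Q* = 54.5.
Tax on sellers shifts supply to S = -219.5 + 4(P − 23) = -311.5 + 4P.
397 - 5P = -311.5 + 4P gives buyer price Pb = 1417/18; sellers receive Ps = 1417/18 − 23 = 1003/18.
New quantity: Q = 397 − 5(1417/18) = 61/18.
Buyer burden = 1417/18 − 68.5 = 92/9; seller burden = 68.5 − 1003/18 = 115/9.

Buyers bear 92/9, sellers bear 115/9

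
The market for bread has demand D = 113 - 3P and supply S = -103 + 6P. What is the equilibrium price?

P* = 24

Set D = S: 113 - 3P = -103 + 6P.
216 = 9P, so P* = 24.
Q* = 113 − 3(24) = 41.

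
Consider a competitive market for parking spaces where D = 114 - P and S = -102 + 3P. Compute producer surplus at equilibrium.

Producer surplus = 600

Equilibrium: 114 - P = -102 + 3P gives P* = 54, Q* = 60.
Supply starts at P = 34 (where S = 0).
PS = ½(54 − 34)(60) = 600.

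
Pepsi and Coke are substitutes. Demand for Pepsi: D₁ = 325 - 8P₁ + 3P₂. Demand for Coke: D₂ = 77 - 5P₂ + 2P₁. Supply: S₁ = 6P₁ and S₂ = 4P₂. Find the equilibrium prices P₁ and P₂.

Market 1: 325 - 8P₁ + 3P₂ = 6P₁ → 14P₁ - 3P₂ = 325.
Market 2: 9P₂ - 2P₁ = 77.
Eliminating P₂: 9×(1) + 3×(2) gives 120P₁ = 3156, so P₁ = 26.3.
Back-substitute into (2): P₂ = (77 + 2×26.3) / 9 = 14.4.

P₁ = 26.3, P₂ = 14.4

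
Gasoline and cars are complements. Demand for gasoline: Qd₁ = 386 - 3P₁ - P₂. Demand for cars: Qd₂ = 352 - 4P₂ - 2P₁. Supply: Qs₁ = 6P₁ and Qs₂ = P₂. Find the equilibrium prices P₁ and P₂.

P₁ = 1578/43, P₂ = 2396/43

Market 1: 386 - 3P₁ - P₂ = 6P₁ → 9P₁ + P₂ = 386.
Market 2: 5P₂ + 2P₁ = 352.
Eliminating P₂: 5×(1) − 1×(2) gives 43P₁ = 1578, so P₁ = 1578/43.
Back-substitute into (2): P₂ = (352 − 2×1578/43) / 5 = 2396/43.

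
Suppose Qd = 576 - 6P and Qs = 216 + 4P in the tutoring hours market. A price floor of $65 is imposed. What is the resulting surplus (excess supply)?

Surplus = 290

Equilibrium price would be P* = 36, so the floor at 65 binds.
At P = 65: Qd = 186, Qs = 476.
Surplus = 476 − 186 = 290.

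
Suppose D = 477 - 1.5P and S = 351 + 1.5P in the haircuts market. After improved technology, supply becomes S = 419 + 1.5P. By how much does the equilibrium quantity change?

Original equilibrium: P* = 42, Q* = 414.
New equilibrium: 477 - 1.5P = 419 + 1.5P, so 58 = 3P and P' = 58/3; Q' = 477 − 1.5(58/3) = 448.
Change in quantity: 448 − 414 = 34.

ΔQ = 34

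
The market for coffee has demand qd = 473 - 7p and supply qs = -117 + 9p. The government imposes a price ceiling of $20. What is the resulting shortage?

Shortage = 270

Equilibrium price would be p* = 36.875, so the ceiling at 20 binds.
At p = 20: qd = 473 − 7(20) = 333, qs = -117 + 9(20) = 63.
Shortage = 333 − 63 = 270.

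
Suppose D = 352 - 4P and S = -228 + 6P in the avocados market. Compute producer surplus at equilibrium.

Equilibrium: 352 - 4P = -228 + 6P gives P* = 58, Q* = 120.
Supply starts at P = 38 (where S = 0).
PS = ½(58 − 38)(120) = 1200.

Producer surplus = 1200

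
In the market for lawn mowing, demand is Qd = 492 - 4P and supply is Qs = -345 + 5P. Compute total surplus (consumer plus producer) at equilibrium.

Total surplus = 3240

Equilibrium: 492 - 4P = -345 + 5P gives P* = 93, Q* = 120.
Demand choke price: P = 123; supply starts at P = 69.
CS = ½(123 − 93)(120) = 1800; PS = ½(93 − 69)(120) = 1440.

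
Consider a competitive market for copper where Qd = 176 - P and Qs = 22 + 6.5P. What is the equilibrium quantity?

Q* = 2332/15

Set Qd = Qs: 176 - P = 22 + 6.5P.
154 = 7.5P, so P* = 308/15.
Q* = 176 − 1(308/15) = 2332/15.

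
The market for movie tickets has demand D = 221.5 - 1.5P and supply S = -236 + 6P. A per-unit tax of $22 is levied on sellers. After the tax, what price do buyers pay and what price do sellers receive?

Pre-tax equilibrium: P* = 61, Q* = 130.
Tax on sellers shifts supply to S = -236 + 6(P − 22) = -368 + 6P.
221.5 - 1.5P = -368 + 6P gives buyer price Pb = 78.6; sellers receive Ps = 78.6 − 22 = 56.6.
New quantity: Q = 221.5 − 1.5(78.6) = 103.6.

Buyers pay $78.6, sellers receive $56.6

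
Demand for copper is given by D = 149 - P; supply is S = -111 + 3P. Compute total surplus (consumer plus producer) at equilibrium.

Equilibrium: 149 - P = -111 + 3P gives P* = 65, Q* = 84.
Demand choke price: P = 149; supply starts at P = 37.
CS = ½(149 − 65)(84) = 3528; PS = ½(65 − 37)(84) = 1176.

Total surplus = 4704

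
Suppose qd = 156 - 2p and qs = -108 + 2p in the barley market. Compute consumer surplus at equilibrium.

Equilibrium: 156 - 2p = -108 + 2p gives p* = 66, q* = 24.
Demand choke price (qd = 0): p = 78.
CS = ½(78 − 66)(24) = 144.

Consumer surplus = 144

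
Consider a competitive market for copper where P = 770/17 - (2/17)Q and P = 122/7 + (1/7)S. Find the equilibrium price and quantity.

P* = 1014/31, Q* = 3316/31

Set the two price expressions equal: 770/17 - (2/17)Q = 122/7 + (1/7)Q.
3316/119 = (31/119)Q, so Q* = 3316/31.
P* = 770/17 − (2/17)(3316/31) = 1014/31.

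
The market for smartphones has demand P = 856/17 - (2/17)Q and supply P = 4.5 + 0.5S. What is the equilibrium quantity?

Set the two price expressions equal: 856/17 - (2/17)Q = 4.5 + 0.5Q.
1559/34 = (21/34)Q, so Q* = 1559/21.
P* = 856/17 − (2/17)(1559/21) = 874/21.

Q* = 1559/21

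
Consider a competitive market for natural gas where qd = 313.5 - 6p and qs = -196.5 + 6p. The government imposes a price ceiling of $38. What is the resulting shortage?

Equilibrium price would be p* = 42.5, so the ceiling at 38 binds.
At p = 38: qd = 313.5 − 6(38) = 85.5, qs = -196.5 + 6(38) = 31.5.
Shortage = 85.5 − 31.5 = 54.

Shortage = 54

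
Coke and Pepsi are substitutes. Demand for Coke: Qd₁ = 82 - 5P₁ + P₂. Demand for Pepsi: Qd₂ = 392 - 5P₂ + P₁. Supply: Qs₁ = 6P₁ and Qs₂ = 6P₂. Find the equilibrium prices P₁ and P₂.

Market 1: 82 - 5P₁ + P₂ = 6P₁ → 11P₁ - P₂ = 82.
Market 2: 11P₂ - P₁ = 392.
Eliminating P₂: 11×(1) + 1×(2) gives 120P₁ = 1294, so P₁ = 647/60.
Back-substitute into (2): P₂ = (392 + 1×647/60) / 11 = 2197/60.

P₁ = 647/60, P₂ = 2197/60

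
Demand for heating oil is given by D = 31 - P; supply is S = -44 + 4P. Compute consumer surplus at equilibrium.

Equilibrium: 31 - P = -44 + 4P gives P* = 15, Q* = 16.
Demand choke price (D = 0): P = 31.
CS = ½(31 − 15)(16) = 128.

Consumer surplus = 128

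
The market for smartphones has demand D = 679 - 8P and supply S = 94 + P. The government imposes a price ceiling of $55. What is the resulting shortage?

Shortage = 90

Equilibrium price would be P* = 65, so the ceiling at 55 binds.
At P = 55: D = 679 − 8(55) = 239, S = 94 + 1(55) = 149.
Shortage = 239 − 149 = 90.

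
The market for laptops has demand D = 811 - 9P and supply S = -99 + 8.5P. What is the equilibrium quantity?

Q* = 343

Set D = S: 811 - 9P = -99 + 8.5P.
910 = 17.5P, so P* = 52.
Q* = 811 − 9(52) = 343.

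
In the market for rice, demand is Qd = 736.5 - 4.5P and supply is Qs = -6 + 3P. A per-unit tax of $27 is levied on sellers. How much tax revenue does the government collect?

Tax revenue = 6544.8

Pre-tax equilibrium: P* = 99, Q* = 291.
Tax on sellers shifts supply to Qs = -6 + 3(P − 27) = -87 + 3P.
736.5 - 4.5P = -87 + 3P gives buyer price Pb = 109.8; sellers receive Ps = 109.8 − 27 = 82.8.
New quantity: Q = 736.5 − 4.5(109.8) = 242.4.
Revenue = 27 × 242.4 = 6544.8.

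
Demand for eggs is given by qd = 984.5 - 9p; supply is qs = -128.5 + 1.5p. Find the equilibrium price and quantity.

p* = 106, q* = 30.5

Set qd = qs: 984.5 - 9p = -128.5 + 1.5p.
1113 = 10.5p, so p* = 106.
q* = 984.5 − 9(106) = 30.5.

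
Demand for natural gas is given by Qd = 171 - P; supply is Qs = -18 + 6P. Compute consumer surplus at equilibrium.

Equilibrium: 171 - P = -18 + 6P gives P* = 27, Q* = 144.
Demand choke price (Qd = 0): P = 171.
CS = ½(171 − 27)(144) = 10368.

Consumer surplus = 10368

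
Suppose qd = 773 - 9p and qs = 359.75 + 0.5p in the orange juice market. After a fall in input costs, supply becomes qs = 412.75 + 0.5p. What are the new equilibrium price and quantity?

p' = 1441/38, q' = 16405/38

Original equilibrium: p* = 43.5, q* = 381.5.
New equilibrium: 773 - 9p = 412.75 + 0.5p, so 360.25 = 9.5p and p' = 1441/38; q' = 773 − 9(1441/38) = 16405/38.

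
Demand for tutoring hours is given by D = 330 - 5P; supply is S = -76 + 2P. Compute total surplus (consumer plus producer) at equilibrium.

Equilibrium: 330 - 5P = -76 + 2P gives P* = 58, Q* = 40.
Demand choke price: P = 66; supply starts at P = 38.
CS = ½(66 − 58)(40) = 160; PS = ½(58 − 38)(40) = 400.

Total surplus = 560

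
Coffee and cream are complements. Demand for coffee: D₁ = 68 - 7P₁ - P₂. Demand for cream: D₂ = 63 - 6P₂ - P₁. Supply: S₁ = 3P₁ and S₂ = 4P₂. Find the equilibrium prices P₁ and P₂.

Market 1: 68 - 7P₁ - P₂ = 3P₁ → 10P₁ + P₂ = 68.
Market 2: 10P₂ + P₁ = 63.
Eliminating P₂: 10×(1) − 1×(2) gives 99P₁ = 617, so P₁ = 617/99.
Back-substitute into (2): P₂ = (63 − 1×617/99) / 10 = 562/99.

P₁ = 617/99, P₂ = 562/99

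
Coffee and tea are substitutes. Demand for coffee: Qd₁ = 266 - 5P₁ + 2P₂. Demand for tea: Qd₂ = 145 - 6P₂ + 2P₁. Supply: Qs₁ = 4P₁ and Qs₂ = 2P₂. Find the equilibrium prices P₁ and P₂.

P₁ = 1209/34, P₂ = 1837/68

Market 1: 266 - 5P₁ + 2P₂ = 4P₁ → 9P₁ - 2P₂ = 266.
Market 2: 8P₂ - 2P₁ = 145.
Eliminating P₂: 8×(1) + 2×(2) gives 68P₁ = 2418, so P₁ = 1209/34.
Back-substitute into (2): P₂ = (145 + 2×1209/34) / 8 = 1837/68.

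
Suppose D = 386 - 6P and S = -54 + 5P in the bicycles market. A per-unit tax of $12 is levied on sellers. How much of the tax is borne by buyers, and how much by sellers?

Pre-tax equilibrium: P* = 40, Q* = 146.
Tax on sellers shifts supply to S = -54 + 5(P − 12) = -114 + 5P.
386 - 6P = -114 + 5P gives buyer price Pb = 500/11; sellers receive Ps = 500/11 − 12 = 368/11.
New quantity: Q = 386 − 6(500/11) = 1246/11.
Buyer burden = 500/11 − 40 = 60/11; seller burden = 40 − 368/11 = 72/11.

Buyers bear 60/11, sellers bear 72/11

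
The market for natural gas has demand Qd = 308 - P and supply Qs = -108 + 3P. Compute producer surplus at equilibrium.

Equilibrium: 308 - P = -108 + 3P gives P* = 104, Q* = 204.
Supply starts at P = 36 (where Qs = 0).
PS = ½(104 − 36)(204) = 6936.

Producer surplus = 6936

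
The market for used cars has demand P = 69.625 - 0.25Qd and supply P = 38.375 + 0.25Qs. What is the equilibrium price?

Set the two price expressions equal: 69.625 - 0.25Q = 38.375 + 0.25Q.
31.25 = 0.5Q, so Q* = 62.5.
P* = 69.625 − (0.25)(62.5) = 54.

P* = 54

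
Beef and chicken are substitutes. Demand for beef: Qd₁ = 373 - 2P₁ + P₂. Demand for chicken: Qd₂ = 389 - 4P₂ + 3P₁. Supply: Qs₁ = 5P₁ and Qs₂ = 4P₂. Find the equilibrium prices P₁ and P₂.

Market 1: 373 - 2P₁ + P₂ = 5P₁ → 7P₁ - P₂ = 373.
Market 2: 8P₂ - 3P₁ = 389.
Eliminating P₂: 8×(1) + 1×(2) gives 53P₁ = 3373, so P₁ = 3373/53.
Back-substitute into (2): P₂ = (389 + 3×3373/53) / 8 = 3842/53.

P₁ = 3373/53, P₂ = 3842/53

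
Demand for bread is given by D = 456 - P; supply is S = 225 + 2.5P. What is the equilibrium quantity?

Set D = S: 456 - P = 225 + 2.5P.
231 = 3.5P, so P* = 66.
Q* = 456 − 1(66) = 390.

Q* = 390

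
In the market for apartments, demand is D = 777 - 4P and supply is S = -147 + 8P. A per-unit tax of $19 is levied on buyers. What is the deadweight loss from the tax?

Pre-tax equilibrium: P* = 77, Q* = 469.
Tax on buyers shifts demand to D = 777 − 4(P + 19) = 701 - 4P.
701 - 4P = -147 + 8P gives seller price Ps = 212/3; buyers pay Pb = 212/3 + 19 = 269/3.
New quantity: Q = 777 − 4(269/3) = 1255/3.
DWL = ½ × 19 × (469 − 1255/3) = 1444/3.

Deadweight loss = 1444/3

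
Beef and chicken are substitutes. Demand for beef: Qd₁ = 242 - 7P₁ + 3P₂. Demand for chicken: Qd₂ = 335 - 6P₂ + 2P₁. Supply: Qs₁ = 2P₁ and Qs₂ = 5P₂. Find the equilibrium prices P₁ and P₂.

P₁ = 3667/93, P₂ = 3499/93

Market 1: 242 - 7P₁ + 3P₂ = 2P₁ → 9P₁ - 3P₂ = 242.
Market 2: 11P₂ - 2P₁ = 335.
Eliminating P₂: 11×(1) + 3×(2) gives 93P₁ = 3667, so P₁ = 3667/93.
Back-substitute into (2): P₂ = (335 + 2×3667/93) / 11 = 3499/93.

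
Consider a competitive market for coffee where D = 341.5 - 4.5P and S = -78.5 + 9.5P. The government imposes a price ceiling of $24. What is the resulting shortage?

Shortage = 84

Equilibrium price would be P* = 30, so the ceiling at 24 binds.
At P = 24: D = 341.5 − 4.5(24) = 233.5, S = -78.5 + 9.5(24) = 149.5.
Shortage = 233.5 − 149.5 = 84.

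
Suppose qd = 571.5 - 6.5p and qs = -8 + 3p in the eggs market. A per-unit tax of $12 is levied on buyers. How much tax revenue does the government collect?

Tax revenue = 34284/19

Pre-tax equilibrium: p* = 61, q* = 175.
Tax on buyers shifts demand to qd = 571.5 − 6.5(p + 12) = 493.5 - 6.5p.
493.5 - 6.5p = -8 + 3p gives seller price ps = 1003/19; buyers pay pb = 1003/19 + 12 = 1231/19.
New quantity: q = 571.5 − 6.5(1231/19) = 2857/19.
Revenue = 12 × 2857/19 = 34284/19.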